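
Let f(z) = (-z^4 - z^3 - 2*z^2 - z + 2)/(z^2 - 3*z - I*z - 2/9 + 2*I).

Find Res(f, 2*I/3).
Write f(z) = P(z)/Q(z) with P(z) = -z^4 - z^3 - 2*z^2 - z + 2 and Q(z) = z^2 - 3*z - I*z - 2/9 + 2*I.
The denominator factors as Q(z) = (z - 2*I/3)*(z - 3 - I/3), so z = 2*I/3 is a simple zero of Q and P is analytic there; z = 2*I/3 is therefore a simple pole and
  Res(f, z₀) = P(z₀)/Q'(z₀).

Q'(z) = 2*z - 3 - I, so Q'(2*I/3) = -3 + I/3.
P(2*I/3) = 218/81 - 10*I/27.

Res(f, 2*I/3) = (218/81 - 10*I/27)/(-3 + I/3) = -332/369 + 26*I/1107

Final answer: -332/369 + 26*I/1107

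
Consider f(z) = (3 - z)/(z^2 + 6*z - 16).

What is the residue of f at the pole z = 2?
Write f(z) = P(z)/Q(z) with P(z) = 3 - z and Q(z) = z^2 + 6*z - 16.
The denominator factors as Q(z) = (z - 2)*(z + 8), so z = 2 is a simple zero of Q and P is analytic there; z = 2 is therefore a simple pole and
  Res(f, z₀) = P(z₀)/Q'(z₀).

Q'(z) = 2*z + 6, so Q'(2) = 10.
P(2) = 1.

Res(f, 2) = (1)/(10) = 1/10

Final answer: 1/10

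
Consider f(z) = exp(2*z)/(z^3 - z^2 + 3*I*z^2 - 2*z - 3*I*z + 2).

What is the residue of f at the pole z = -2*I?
Write f(z) = P(z)/Q(z) with P(z) = exp(2*z) and Q(z) = z^3 - z^2 + 3*I*z^2 - 2*z - 3*I*z + 2.
The denominator factors as Q(z) = (z - 1)*(z + 2*I)*(z + I), so z = -2*I is a simple zero of Q and P is analytic there; z = -2*I is therefore a simple pole and
  Res(f, z₀) = P(z₀)/Q'(z₀).

Q'(z) = 3*z^2 - 2*z + 6*I*z - 2 - 3*I, so Q'(-2*I) = -2 + I.
P(-2*I) = exp(-4*I).

Res(f, -2*I) = (exp(-4*I))/(-2 + I) = (-2/5 - I/5)*exp(-4*I)

Final answer: (-2/5 - I/5)*exp(-4*I)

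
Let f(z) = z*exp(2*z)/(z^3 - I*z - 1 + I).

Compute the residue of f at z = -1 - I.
Write f(z) = P(z)/Q(z) with P(z) = z*exp(2*z) and Q(z) = z^3 - I*z - 1 + I.
The denominator factors as Q(z) = (z + 1 + I)*(z - 1)*(z - I), so z = -1 - I is a simple zero of Q and P is analytic there; z = -1 - I is therefore a simple pole and
  Res(f, z₀) = P(z₀)/Q'(z₀).

Q'(z) = 3*z^2 - I, so Q'(-1 - I) = 5*I.
P(-1 - I) = (-1 - I)*exp(-2 - 2*I).

Res(f, -1 - I) = ((-1 - I)*exp(-2 - 2*I))/(5*I) = (-1/5 + I/5)*exp(-2 - 2*I)

Final answer: (-1/5 + I/5)*exp(-2 - 2*I)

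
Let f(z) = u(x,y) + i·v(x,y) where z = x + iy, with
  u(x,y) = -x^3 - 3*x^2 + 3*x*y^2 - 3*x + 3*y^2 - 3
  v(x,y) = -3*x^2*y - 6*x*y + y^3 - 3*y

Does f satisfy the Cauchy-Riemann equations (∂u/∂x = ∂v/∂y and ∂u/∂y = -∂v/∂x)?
∂u/∂x = -3*x^2 - 6*x + 3*y^2 - 3
∂v/∂y = -3*x^2 - 6*x + 3*y^2 - 3
∂u/∂y = 6*x*y + 6*y
∂v/∂x = -6*x*y - 6*y
∂u/∂x = ∂v/∂y and ∂u/∂y = -∂v/∂x hold identically; f is analytic.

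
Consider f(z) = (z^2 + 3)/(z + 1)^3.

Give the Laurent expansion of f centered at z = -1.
4/(z + 1)^3 - 2/(z + 1)^2 + 1/(z + 1)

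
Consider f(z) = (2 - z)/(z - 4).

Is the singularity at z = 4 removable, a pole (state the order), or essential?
Write f(z) = g(z)/(z - 4) with g(z) = 2 - z.
g is entire and g(4) = -2 ≠ 0, so no factor of (z - 4) cancels: the Laurent expansion of f about z = 4 starts at the power -1, i.e. lim_{z→z₀} (z - z₀) f(z) = -2 is finite and nonzero.
So z = 4 is a pole of order 1.

Final answer: pole of order 1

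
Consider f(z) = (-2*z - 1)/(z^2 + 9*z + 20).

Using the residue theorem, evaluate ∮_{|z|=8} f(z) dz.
-4*I*pi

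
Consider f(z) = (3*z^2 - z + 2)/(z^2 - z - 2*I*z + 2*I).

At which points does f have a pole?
The singularities of f are the zeros of the denominator. Factoring,
  z^2 - z - 2*I*z + 2*I = (z - 1)*(z - 2*I)
so the candidates are z = 1, z = 2*I.

Check the numerator P(z) = 3*z^2 - z + 2 at each one:
  P(1) = 4 ≠ 0, so z = 1 is a (simple) pole.
  P(2*I) = -10 - 2*I ≠ 0, so z = 2*I is a (simple) pole.

Poles of f: {2*I, 1}

Final answer: {2*I, 1}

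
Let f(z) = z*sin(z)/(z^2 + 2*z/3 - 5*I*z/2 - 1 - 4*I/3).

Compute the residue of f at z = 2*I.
(-48/97 + 108*I/97)*sinh(2)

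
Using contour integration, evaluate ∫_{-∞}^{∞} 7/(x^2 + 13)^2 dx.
Let f(z) = 7/(z^2 + 13)^2. The denominator has no real zeros and deg Q - deg P = 4 ≥ 2, so the integral of f over the upper semicircle |z| = R tends to 0 as R → ∞. Closing the contour in the upper half-plane,
  ∫_{-∞}^{∞} f(x) dx = 2πi · Σ Res(f, z_k)  over the poles with Im z_k > 0.

Zeros of the denominator: z^2 + 13 = 0 gives z = ±sqrt(13)*I.
Upper half-plane: z = sqrt(13)*I (a pole of order 2).

Write f(z) = g(z)/(z - sqrt(13)*I)^2 with g(z) = 7/(z + sqrt(13)*I)^2. For a double pole, Res(f, z₀) = g'(z₀):
  g'(z) = -14/(z + sqrt(13)*I)^3
  Res(f, sqrt(13)*I) = g'(sqrt(13)*I) = -7*sqrt(13)*I/676

∫_{-∞}^{∞} f(x) dx = 2πi · (-7*sqrt(13)*I/676) = 7*sqrt(13)*pi/338

Final answer: 7*sqrt(13)*pi/338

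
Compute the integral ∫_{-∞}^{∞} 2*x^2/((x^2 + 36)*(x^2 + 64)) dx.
Let f(z) = 2*z^2/((z^2 + 36)*(z^2 + 64)). The denominator has no real zeros and deg Q - deg P = 2 ≥ 2, so the integral of f over the upper semicircle |z| = R tends to 0 as R → ∞. Closing the contour in the upper half-plane,
  ∫_{-∞}^{∞} f(x) dx = 2πi · Σ Res(f, z_k)  over the poles with Im z_k > 0.

Zeros of the denominator: z^2 + 64 = 0 gives z = ±8*I; z^2 + 36 = 0 gives z = ±6*I.
Upper half-plane: z = 6*I, z = 8*I (simple).

Each pole is a simple zero of Q(z) = z^4 + 100*z^2 + 2304, so Res(f, z₀) = P(z₀)/Q'(z₀) with P(z) = 2*z^2, Q'(z) = 4*z^3 + 200*z:
  Res(f, 6*I) = (-72)/(336*I) = 3*I/14
  Res(f, 8*I) = (-128)/(-448*I) = -2*I/7

Sum of residues: -I/14
∫_{-∞}^{∞} f(x) dx = 2πi · (-I/14) = pi/7

Final answer: pi/7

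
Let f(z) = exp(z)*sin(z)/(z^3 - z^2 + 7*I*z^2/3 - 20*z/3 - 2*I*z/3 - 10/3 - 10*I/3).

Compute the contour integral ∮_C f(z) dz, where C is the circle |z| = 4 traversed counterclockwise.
By the residue theorem, ∮_C f(z) dz = 2πi · (sum of the residues of f at the poles inside |z| = 4).

The denominator factors as (z - 3 + I)*(z + 1 + I/3)*(z + 1 + I), so the singularities of f are simple poles at z = 3 - I, z = -1 - I/3, z = -1 - I.
  |3 - I|² = 10 < 16 = 4², so this pole is inside the contour.
  |-1 - I/3|² = 10/9 < 16 = 4², so this pole is inside the contour.
  |-1 - I|² = 2 < 16 = 4², so this pole is inside the contour.

With P(z) = exp(z)*sin(z) and Q(z) = z^3 - z^2 + 7*I*z^2/3 - 20*z/3 - 2*I*z/3 - 10/3 - 10*I/3, each pole is simple, so Res(f, z₀) = P(z₀)/Q'(z₀) with Q'(z) = 3*z^2 - 2*z + 14*I*z/3 - 20/3 - 2*I/3.
  Res(f, 3 - I) = P(3 - I)/Q'(3 - I) = (exp(3 - I)*sin(3 - I))/(16 - 8*I/3) = (9/148 + 3*I/296)*exp(3 - I)*sin(3 - I)
  Res(f, -1 - I/3) = P(-1 - I/3)/Q'(-1 - I/3) = (-exp(-1 - I/3)*sin(1 + I/3))/(-4/9 - 8*I/3) = (9/148 - 27*I/74)*exp(-1 - I/3)*sin(1 + I/3)
  Res(f, -1 - I) = P(-1 - I)/Q'(-1 - I) = (-exp(-1 - I)*sin(1 + I))/(8*I/3) = 3*I*exp(-1 - I)*sin(1 + I)/8

Sum of residues inside C: (9/148 - 27*I/74)*exp(-1 - I/3)*sin(1 + I/3) + 3*I*exp(-1 - I)*sin(1 + I)/8 + (9/148 + 3*I/296)*exp(3 - I)*sin(3 - I)
∮_C f(z) dz = 2πi · ((9/148 - 27*I/74)*exp(-1 - I/3)*sin(1 + I/3) + 3*I*exp(-1 - I)*sin(1 + I)/8 + (9/148 + 3*I/296)*exp(3 - I)*sin(3 - I)) = pi*(27/37 + 9*I/74)*exp(-1 - I/3)*sin(1 + I/3) - 3*pi*exp(-1 - I)*sin(1 + I)/4 + pi*(-3/148 + 9*I/74)*exp(3 - I)*sin(3 - I)

Final answer: pi*(27/37 + 9*I/74)*exp(-1 - I/3)*sin(1 + I/3) - 3*pi*exp(-1 - I)*sin(1 + I)/4 + pi*(-3/148 + 9*I/74)*exp(3 - I)*sin(3 - I)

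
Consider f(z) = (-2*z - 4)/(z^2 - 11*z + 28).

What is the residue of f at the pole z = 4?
4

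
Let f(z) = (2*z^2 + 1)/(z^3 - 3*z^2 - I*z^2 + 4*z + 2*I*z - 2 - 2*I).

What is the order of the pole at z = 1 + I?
Factor the denominator:
  z^3 - 3*z^2 - I*z^2 + 4*z + 2*I*z - 2 - 2*I = (z - 1 - I)^2*(z - 1 + I)

The numerator P(z) = 2*z^2 + 1 has P(1 + I) = 1 + 4*I ≠ 0, so no factor of (z - 1 - I) cancels.
Near z = 1 + I we can therefore write f(z) = g(z)/(z - 1 - I)^2 with g analytic at 1 + I and g(1 + I) ≠ 0 (g is the numerator divided by the remaining denominator factors).

Hence z = 1 + I is a pole of order 2.

Final answer: 2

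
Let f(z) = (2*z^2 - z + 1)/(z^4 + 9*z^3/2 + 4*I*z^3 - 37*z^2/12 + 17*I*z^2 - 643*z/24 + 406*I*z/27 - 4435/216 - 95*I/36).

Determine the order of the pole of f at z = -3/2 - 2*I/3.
Factor the denominator:
  z^4 + 9*z^3/2 + 4*I*z^3 - 37*z^2/12 + 17*I*z^2 - 643*z/24 + 406*I*z/27 - 4435/216 - 95*I/36 = (z + 3/2 + 2*I/3)^2*(z + 3 + 2*I/3)*(z - 3/2 + 2*I)

The numerator P(z) = 2*z^2 - z + 1 has P(-3/2 - 2*I/3) = 55/9 + 14*I/3 ≠ 0, so no factor of (z + 3/2 + 2*I/3) cancels.
Near z = -3/2 - 2*I/3 we can therefore write f(z) = g(z)/(z + 3/2 + 2*I/3)^2 with g analytic at -3/2 - 2*I/3 and g(-3/2 - 2*I/3) ≠ 0 (g is the numerator divided by the remaining denominator factors).

Hence z = -3/2 - 2*I/3 is a pole of order 2.

Final answer: 2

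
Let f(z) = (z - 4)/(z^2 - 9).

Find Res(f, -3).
Write f(z) = P(z)/Q(z) with P(z) = z - 4 and Q(z) = z^2 - 9.
The denominator factors as Q(z) = (z - 3)*(z + 3), so z = -3 is a simple zero of Q and P is analytic there; z = -3 is therefore a simple pole and
  Res(f, z₀) = P(z₀)/Q'(z₀).

Q'(z) = 2*z, so Q'(-3) = -6.
P(-3) = -7.

Res(f, -3) = (-7)/(-6) = 7/6

Final answer: 7/6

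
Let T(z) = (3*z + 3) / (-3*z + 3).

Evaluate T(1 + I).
Substitute z = 1 + I:
  numerator:   3*(1 + I) + 3 = 6 + 3*I
  denominator: -3*(1 + I) + 3 = -3*I
T(1 + I) = (6 + 3*I)/(-3*I); multiplying numerator and denominator by the conjugate 3*I gives (-9 + 18*I)/9 = -1 + 2*I

Final answer: -1 + 2*I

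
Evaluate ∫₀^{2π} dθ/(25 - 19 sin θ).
Call the integral J. The integrand is 2π-periodic and we integrate over a full period, so shifting θ does not change the value (θ → θ + π/2 turns sin θ into cos θ; θ → θ + π flips the sign of the trig term). Hence
  J = ∫₀^{2π} dθ/(25 + 19 cos θ).
Put z = e^{iθ}: then cos θ = (z + 1/z)/2, dθ = dz/(iz), and z runs once counterclockwise around |z| = 1:
  J = ∮_{|z|=1} 1/(25 + 19*(z + 1/z)/2) · dz/(iz) = (2/i) ∮_{|z|=1} dz/(19*z^2 + 50*z + 19).
The roots of 19*z^2 + 50*z + 19 are z = (-25 ± sqrt(25^2 - 19^2))/19, with sqrt(264) = 2*sqrt(66); their product is 1, so only z₊ = -25/19 + 2*sqrt(66)/19 lies inside the unit circle (z₋ = -25/19 - 2*sqrt(66)/19 lies outside).
z₊ is a simple zero of q(z) = 19*z^2 + 50*z + 19, so Res(1/q, z₊) = 1/q'(z₊) with q'(z) = 38*z + 50; and q'(z₊) = 19*(z₊ - z₋) = 4*sqrt(66).
Therefore J = (2/i) · 2πi · 1/(4*sqrt(66)) = 2*pi/(2*sqrt(66)) = sqrt(66)*pi/66

Final answer: sqrt(66)*pi/66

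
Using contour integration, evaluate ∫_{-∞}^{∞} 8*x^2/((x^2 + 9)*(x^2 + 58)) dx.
Let f(z) = 8*z^2/((z^2 + 9)*(z^2 + 58)). The denominator has no real zeros and deg Q - deg P = 2 ≥ 2, so the integral of f over the upper semicircle |z| = R tends to 0 as R → ∞. Closing the contour in the upper half-plane,
  ∫_{-∞}^{∞} f(x) dx = 2πi · Σ Res(f, z_k)  over the poles with Im z_k > 0.

Zeros of the denominator: z^2 + 58 = 0 gives z = ±sqrt(58)*I; z^2 + 9 = 0 gives z = ±3*I.
Upper half-plane: z = 3*I, z = sqrt(58)*I (simple).

Each pole is a simple zero of Q(z) = z^4 + 67*z^2 + 522, so Res(f, z₀) = P(z₀)/Q'(z₀) with P(z) = 8*z^2, Q'(z) = 4*z^3 + 134*z:
  Res(f, 3*I) = (-72)/(294*I) = 12*I/49
  Res(f, sqrt(58)*I) = (-464)/(-98*sqrt(58)*I) = -4*sqrt(58)*I/49

Sum of residues: 4*I*(3 - sqrt(58))/49
∫_{-∞}^{∞} f(x) dx = 2πi · (4*I*(3 - sqrt(58))/49) = 8*pi*(-3 + sqrt(58))/49

Final answer: 8*pi*(-3 + sqrt(58))/49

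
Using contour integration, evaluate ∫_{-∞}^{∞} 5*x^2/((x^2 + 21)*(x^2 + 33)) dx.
Let f(z) = 5*z^2/((z^2 + 21)*(z^2 + 33)). The denominator has no real zeros and deg Q - deg P = 2 ≥ 2, so the integral of f over the upper semicircle |z| = R tends to 0 as R → ∞. Closing the contour in the upper half-plane,
  ∫_{-∞}^{∞} f(x) dx = 2πi · Σ Res(f, z_k)  over the poles with Im z_k > 0.

Zeros of the denominator: z^2 + 33 = 0 gives z = ±sqrt(33)*I; z^2 + 21 = 0 gives z = ±sqrt(21)*I.
Upper half-plane: z = sqrt(21)*I, z = sqrt(33)*I (simple).

Each pole is a simple zero of Q(z) = z^4 + 54*z^2 + 693, so Res(f, z₀) = P(z₀)/Q'(z₀) with P(z) = 5*z^2, Q'(z) = 4*z^3 + 108*z:
  Res(f, sqrt(21)*I) = (-105)/(24*sqrt(21)*I) = 5*sqrt(21)*I/24
  Res(f, sqrt(33)*I) = (-165)/(-24*sqrt(33)*I) = -5*sqrt(33)*I/24

Sum of residues: 5*I*(-sqrt(33) + sqrt(21))/24
∫_{-∞}^{∞} f(x) dx = 2πi · (5*I*(-sqrt(33) + sqrt(21))/24) = 5*pi*(-sqrt(21) + sqrt(33))/12

Final answer: 5*pi*(-sqrt(21) + sqrt(33))/12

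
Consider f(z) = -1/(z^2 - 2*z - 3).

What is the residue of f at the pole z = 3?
-1/4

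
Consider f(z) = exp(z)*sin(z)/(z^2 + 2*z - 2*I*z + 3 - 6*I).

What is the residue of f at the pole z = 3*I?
(1/5 + I/10)*exp(3*I)*sinh(3)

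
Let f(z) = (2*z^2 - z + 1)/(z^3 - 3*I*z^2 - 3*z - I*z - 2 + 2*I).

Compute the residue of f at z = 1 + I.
Write f(z) = P(z)/Q(z) with P(z) = 2*z^2 - z + 1 and Q(z) = z^3 - 3*I*z^2 - 3*z - I*z - 2 + 2*I.
The denominator factors as Q(z) = (z + 1)*(z - 2*I)*(z - 1 - I), so z = 1 + I is a simple zero of Q and P is analytic there; z = 1 + I is therefore a simple pole and
  Res(f, z₀) = P(z₀)/Q'(z₀).

Q'(z) = 3*z^2 - 6*I*z - 3 - I, so Q'(1 + I) = 3 - I.
P(1 + I) = 3*I.

Res(f, 1 + I) = (3*I)/(3 - I) = -3/10 + 9*I/10

Final answer: -3/10 + 9*I/10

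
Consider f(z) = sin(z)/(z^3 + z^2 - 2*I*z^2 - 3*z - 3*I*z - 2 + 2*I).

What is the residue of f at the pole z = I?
Write f(z) = P(z)/Q(z) with P(z) = sin(z) and Q(z) = z^3 + z^2 - 2*I*z^2 - 3*z - 3*I*z - 2 + 2*I.
The denominator factors as Q(z) = (z - 1 - I)*(z - I)*(z + 2), so z = I is a simple zero of Q and P is analytic there; z = I is therefore a simple pole and
  Res(f, z₀) = P(z₀)/Q'(z₀).

Q'(z) = 3*z^2 + 2*z - 4*I*z - 3 - 3*I, so Q'(I) = -2 - I.
P(I) = I*sinh(1).

Res(f, I) = (I*sinh(1))/(-2 - I) = (-1/5 - 2*I/5)*sinh(1)

Final answer: (-1/5 - 2*I/5)*sinh(1)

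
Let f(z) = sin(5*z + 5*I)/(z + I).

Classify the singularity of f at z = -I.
Let u = z + I. The argument of sin is 5*z + 5*I = 5u, so
  f = sin(5u)/u = ((5u) - (5u)^3/6 + ...)/u = 5 - (125/6)*u^2 + ...
The Laurent expansion about u = 0 has no negative powers; equivalently lim_{z→-I} f(z) = 5 exists and is finite.
So the singularity is removable.

Final answer: removable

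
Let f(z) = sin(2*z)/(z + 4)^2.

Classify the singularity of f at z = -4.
Write f(z) = g(z)/(z + 4)^2 with g(z) = sin(2*z).
g is entire and g(-4) = -sin(8) ≠ 0, so no factor of (z + 4) cancels: the Laurent expansion of f about z = -4 starts at the power -2, i.e. lim_{z→z₀} (z - z₀)^2 f(z) = -sin(8) is finite and nonzero.
So z = -4 is a pole of order 2.

Final answer: pole of order 2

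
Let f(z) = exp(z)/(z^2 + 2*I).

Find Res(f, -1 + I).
Write f(z) = P(z)/Q(z) with P(z) = exp(z) and Q(z) = z^2 + 2*I.
The denominator factors as Q(z) = (z + 1 - I)*(z - 1 + I), so z = -1 + I is a simple zero of Q and P is analytic there; z = -1 + I is therefore a simple pole and
  Res(f, z₀) = P(z₀)/Q'(z₀).

Q'(z) = 2*z, so Q'(-1 + I) = -2 + 2*I.
P(-1 + I) = exp(-1 + I).

Res(f, -1 + I) = (exp(-1 + I))/(-2 + 2*I) = (-1/4 - I/4)*exp(-1 + I)

Final answer: (-1/4 - I/4)*exp(-1 + I)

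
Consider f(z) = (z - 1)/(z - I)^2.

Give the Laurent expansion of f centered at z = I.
Put w = z - (I), i.e. z = w + I. The denominator is w^2, so it suffices to rewrite the numerator in powers of w.

P(z) = z - 1
P(w + I) = -1 + I + w

Dividing each term by w^2:
  f = (-1 + I)/w^2 + 1/w

Substituting back w = z - I:
  f(z) = (-1 + I)/(z - I)^2 + 1/(z - I)

The series is finite because the numerator is a polynomial; the negative powers form the principal part, and the coefficient of 1/(z - I) gives Res(f, I) = 1.

Final answer: (-1 + I)/(z - I)^2 + 1/(z - I)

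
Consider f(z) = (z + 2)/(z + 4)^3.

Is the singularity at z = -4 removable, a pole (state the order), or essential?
pole of order 3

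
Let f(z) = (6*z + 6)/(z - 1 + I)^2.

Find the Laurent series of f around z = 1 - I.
Put w = z - (1 - I), i.e. z = w + 1 - I. The denominator is w^2, so it suffices to rewrite the numerator in powers of w.

P(z) = 6*z + 6
P(w + 1 - I) = 12 - 6*I + 6*w

Dividing each term by w^2:
  f = (12 - 6*I)/w^2 + 6/w

Substituting back w = z - 1 + I:
  f(z) = (12 - 6*I)/(z - 1 + I)^2 + 6/(z - 1 + I)

The series is finite because the numerator is a polynomial; the negative powers form the principal part, and the coefficient of 1/(z - 1 + I) gives Res(f, 1 - I) = 6.

Final answer: (12 - 6*I)/(z - 1 + I)^2 + 6/(z - 1 + I)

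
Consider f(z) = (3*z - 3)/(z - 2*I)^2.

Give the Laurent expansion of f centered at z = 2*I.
Put w = z - (2*I), i.e. z = w + 2*I. The denominator is w^2, so it suffices to rewrite the numerator in powers of w.

P(z) = 3*z - 3
P(w + 2*I) = -3 + 6*I + 3*w

Dividing each term by w^2:
  f = (-3 + 6*I)/w^2 + 3/w

Substituting back w = z - 2*I:
  f(z) = (-3 + 6*I)/(z - 2*I)^2 + 3/(z - 2*I)

The series is finite because the numerator is a polynomial; the negative powers form the principal part, and the coefficient of 1/(z - 2*I) gives Res(f, 2*I) = 3.

Final answer: (-3 + 6*I)/(z - 2*I)^2 + 3/(z - 2*I)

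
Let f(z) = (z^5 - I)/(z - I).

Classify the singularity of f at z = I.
The numerator vanishes at z = I ((I)^5 = I), so it is divisible by z - I:
  z^5 - I = (z - I)*(z^4 + I*z^3 - z^2 - I*z + 1)
Hence for z ≠ I, f(z) = z^4 + I*z^3 - z^2 - I*z + 1, a polynomial, and lim_{z→I} f(z) = 5 is finite.
So the singularity is removable.

Final answer: removable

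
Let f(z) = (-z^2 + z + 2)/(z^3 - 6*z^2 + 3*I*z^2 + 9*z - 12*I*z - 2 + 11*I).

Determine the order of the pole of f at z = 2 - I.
3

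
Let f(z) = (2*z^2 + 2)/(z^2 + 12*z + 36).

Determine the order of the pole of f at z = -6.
Factor the denominator:
  z^2 + 12*z + 36 = (z + 6)^2

The numerator P(z) = 2*z^2 + 2 has P(-6) = 74 ≠ 0, so no factor of (z + 6) cancels.
Near z = -6 we can therefore write f(z) = g(z)/(z + 6)^2 with g analytic at -6 and g(-6) ≠ 0 (g is just the numerator).

Hence z = -6 is a pole of order 2.

Final answer: 2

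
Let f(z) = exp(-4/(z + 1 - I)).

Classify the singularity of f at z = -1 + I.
Let u = z + 1 - I. Then
  e^(-4/u) = Σ_{k≥0} (-4)^k/(k!·u^k) = 1 - 4/u + 8/u^2 - 32/(3*u^3) + ...
which has infinitely many negative powers of u, so exp(-4/(z + 1 - I)) has an essential singularity at z = -1 + I.
So the singularity is essential.

Final answer: essential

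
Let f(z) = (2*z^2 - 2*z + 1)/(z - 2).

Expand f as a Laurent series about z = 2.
Put w = z - (2), i.e. z = w + 2. The denominator is w, so it suffices to rewrite the numerator in powers of w.

P(z) = 2*z^2 - 2*z + 1
P(w + 2) = 5 + 6*w + 2*w^2

Dividing each term by w:
  f = 5/w + 6 + 2*w

Substituting back w = z - 2:
  f(z) = 5/(z - 2) + 6 + 2*(z - 2)

The series is finite because the numerator is a polynomial; the negative powers form the principal part, and the coefficient of 1/(z - 2) gives Res(f, 2) = 5.

Final answer: 5/(z - 2) + 6 + 2*(z - 2)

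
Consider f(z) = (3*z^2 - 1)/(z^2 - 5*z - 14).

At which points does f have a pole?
The singularities of f are the zeros of the denominator. Factoring,
  z^2 - 5*z - 14 = (z - 7)*(z + 2)
so the candidates are z = 7, z = -2.

Check the numerator P(z) = 3*z^2 - 1 at each one:
  P(7) = 146 ≠ 0, so z = 7 is a (simple) pole.
  P(-2) = 11 ≠ 0, so z = -2 is a (simple) pole.

Poles of f: {-2, 7}

Final answer: {-2, 7}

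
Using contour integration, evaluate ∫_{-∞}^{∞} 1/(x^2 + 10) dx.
Let f(z) = 1/(z^2 + 10). The denominator has no real zeros and deg Q - deg P = 2 ≥ 2, so the integral of f over the upper semicircle |z| = R tends to 0 as R → ∞. Closing the contour in the upper half-plane,
  ∫_{-∞}^{∞} f(x) dx = 2πi · Σ Res(f, z_k)  over the poles with Im z_k > 0.

Zeros of the denominator: z^2 + 10 = 0 gives z = ±sqrt(10)*I.
Upper half-plane: z = sqrt(10)*I (simple).

Each pole is a simple zero of Q(z) = z^2 + 10, so Res(f, z₀) = P(z₀)/Q'(z₀) with P(z) = 1, Q'(z) = 2*z:
  Res(f, sqrt(10)*I) = (1)/(2*sqrt(10)*I) = -sqrt(10)*I/20

∫_{-∞}^{∞} f(x) dx = 2πi · (-sqrt(10)*I/20) = sqrt(10)*pi/10

Final answer: sqrt(10)*pi/10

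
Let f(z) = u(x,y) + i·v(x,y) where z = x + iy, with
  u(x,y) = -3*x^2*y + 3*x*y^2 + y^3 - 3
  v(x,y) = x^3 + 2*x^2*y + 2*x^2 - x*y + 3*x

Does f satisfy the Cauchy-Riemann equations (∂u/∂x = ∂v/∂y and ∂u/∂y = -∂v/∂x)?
∂u/∂x = -6*x*y + 3*y^2
∂v/∂y = 2*x^2 - x
∂u/∂y = -3*x^2 + 6*x*y + 3*y^2
∂v/∂x = 3*x^2 + 4*x*y + 4*x - y + 3
∂u/∂x ≠ ∂v/∂y and ∂u/∂y ≠ -∂v/∂x; the Cauchy-Riemann equations are not satisfied, so f is not analytic.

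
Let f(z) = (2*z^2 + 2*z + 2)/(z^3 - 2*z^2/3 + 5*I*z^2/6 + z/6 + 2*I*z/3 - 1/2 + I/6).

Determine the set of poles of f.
The singularities of f are the zeros of the denominator. Factoring,
  z^3 - 2*z^2/3 + 5*I*z^2/6 + z/6 + 2*I*z/3 - 1/2 + I/6 = (z + 1/3 - 2*I/3)*(z - 1 + I)*(z + I/2)
so the candidates are z = -1/3 + 2*I/3, z = 1 - I, z = -I/2.

Check the numerator P(z) = 2*z^2 + 2*z + 2 at each one:
  P(-1/3 + 2*I/3) = 2/3 + 4*I/9 ≠ 0, so z = -1/3 + 2*I/3 is a (simple) pole.
  P(1 - I) = 4 - 6*I ≠ 0, so z = 1 - I is a (simple) pole.
  P(-I/2) = 3/2 - I ≠ 0, so z = -I/2 is a (simple) pole.

Poles of f: {-1/3 + 2*I/3, -I/2, 1 - I}

Final answer: {-1/3 + 2*I/3, -I/2, 1 - I}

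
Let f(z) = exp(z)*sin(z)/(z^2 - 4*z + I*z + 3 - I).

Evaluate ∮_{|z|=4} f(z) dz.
By the residue theorem, ∮_C f(z) dz = 2πi · (sum of the residues of f at the poles inside |z| = 4).

The denominator factors as (z - 3 + I)*(z - 1), so the singularities of f are simple poles at z = 3 - I, z = 1.
  |3 - I|² = 10 < 16 = 4², so this pole is inside the contour.
  |1|² = 1 < 16 = 4², so this pole is inside the contour.

With P(z) = exp(z)*sin(z) and Q(z) = z^2 - 4*z + I*z + 3 - I, each pole is simple, so Res(f, z₀) = P(z₀)/Q'(z₀) with Q'(z) = 2*z - 4 + I.
  Res(f, 3 - I) = P(3 - I)/Q'(3 - I) = (exp(3 - I)*sin(3 - I))/(2 - I) = (2/5 + I/5)*exp(3 - I)*sin(3 - I)
  Res(f, 1) = P(1)/Q'(1) = (exp(1)*sin(1))/(-2 + I) = exp(1)*(-2/5 - I/5)*sin(1)

Sum of residues inside C: exp(1)*(-2/5 - I/5)*sin(1) + (2/5 + I/5)*exp(3 - I)*sin(3 - I)
∮_C f(z) dz = 2πi · (exp(1)*(-2/5 - I/5)*sin(1) + (2/5 + I/5)*exp(3 - I)*sin(3 - I)) = exp(1)*pi*(2/5 - 4*I/5)*sin(1) + pi*(-2/5 + 4*I/5)*exp(3 - I)*sin(3 - I)

Final answer: exp(1)*pi*(2/5 - 4*I/5)*sin(1) + pi*(-2/5 + 4*I/5)*exp(3 - I)*sin(3 - I)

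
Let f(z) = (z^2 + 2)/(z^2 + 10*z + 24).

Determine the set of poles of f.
{-6, -4}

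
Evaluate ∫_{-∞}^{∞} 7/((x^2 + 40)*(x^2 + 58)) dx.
7*pi*(-10*sqrt(58) + 29*sqrt(10))/10440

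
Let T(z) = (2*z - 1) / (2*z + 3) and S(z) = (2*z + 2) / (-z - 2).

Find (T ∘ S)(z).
(5*z + 6)/(z - 2)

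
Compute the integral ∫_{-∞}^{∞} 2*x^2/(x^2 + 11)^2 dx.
Let f(z) = 2*z^2/(z^2 + 11)^2. The denominator has no real zeros and deg Q - deg P = 2 ≥ 2, so the integral of f over the upper semicircle |z| = R tends to 0 as R → ∞. Closing the contour in the upper half-plane,
  ∫_{-∞}^{∞} f(x) dx = 2πi · Σ Res(f, z_k)  over the poles with Im z_k > 0.

Zeros of the denominator: z^2 + 11 = 0 gives z = ±sqrt(11)*I.
Upper half-plane: z = sqrt(11)*I (a pole of order 2).

Write f(z) = g(z)/(z - sqrt(11)*I)^2 with g(z) = 2*z^2/(z + sqrt(11)*I)^2. For a double pole, Res(f, z₀) = g'(z₀):
  g'(z) = 4*sqrt(11)*I*z/(z + sqrt(11)*I)^3
  Res(f, sqrt(11)*I) = g'(sqrt(11)*I) = -sqrt(11)*I/22

∫_{-∞}^{∞} f(x) dx = 2πi · (-sqrt(11)*I/22) = sqrt(11)*pi/11

Final answer: sqrt(11)*pi/11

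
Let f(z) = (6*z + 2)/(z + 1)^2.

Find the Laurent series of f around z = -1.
-4/(z + 1)^2 + 6/(z + 1)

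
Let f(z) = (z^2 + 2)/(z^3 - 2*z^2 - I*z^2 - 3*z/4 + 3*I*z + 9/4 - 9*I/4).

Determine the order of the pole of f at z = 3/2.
2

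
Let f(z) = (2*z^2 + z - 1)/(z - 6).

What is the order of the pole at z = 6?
Factor the denominator:
  z - 6 = (z - 6)

The numerator P(z) = 2*z^2 + z - 1 has P(6) = 77 ≠ 0, so no factor of (z - 6) cancels.
Near z = 6 we can therefore write f(z) = g(z)/(z - 6) with g analytic at 6 and g(6) ≠ 0 (g is just the numerator).

Hence z = 6 is a pole of order 1.

Final answer: 1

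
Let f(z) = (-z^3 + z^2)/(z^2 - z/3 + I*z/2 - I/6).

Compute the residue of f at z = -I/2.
21/52 - 3*I/13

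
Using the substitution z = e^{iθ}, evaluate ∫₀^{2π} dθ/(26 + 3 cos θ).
Let J = ∫₀^{2π} dθ/(26 + 3 cos θ).
Put z = e^{iθ}: then cos θ = (z + 1/z)/2, dθ = dz/(iz), and z runs once counterclockwise around |z| = 1:
  J = ∮_{|z|=1} 1/(26 + 3*(z + 1/z)/2) · dz/(iz) = (2/i) ∮_{|z|=1} dz/(3*z^2 + 52*z + 3).
The roots of 3*z^2 + 52*z + 3 are z = (-26 ± sqrt(26^2 - 3^2))/3, with sqrt(667) = sqrt(667); their product is 1, so only z₊ = -26/3 + sqrt(667)/3 lies inside the unit circle (z₋ = -26/3 - sqrt(667)/3 lies outside).
z₊ is a simple zero of q(z) = 3*z^2 + 52*z + 3, so Res(1/q, z₊) = 1/q'(z₊) with q'(z) = 6*z + 52; and q'(z₊) = 3*(z₊ - z₋) = 2*sqrt(667).
Therefore J = (2/i) · 2πi · 1/(2*sqrt(667)) = 2*pi/(sqrt(667)) = 2*sqrt(667)*pi/667

Final answer: 2*sqrt(667)*pi/667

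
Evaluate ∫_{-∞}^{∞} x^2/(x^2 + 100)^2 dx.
Let f(z) = z^2/(z^2 + 100)^2. The denominator has no real zeros and deg Q - deg P = 2 ≥ 2, so the integral of f over the upper semicircle |z| = R tends to 0 as R → ∞. Closing the contour in the upper half-plane,
  ∫_{-∞}^{∞} f(x) dx = 2πi · Σ Res(f, z_k)  over the poles with Im z_k > 0.

Zeros of the denominator: z^2 + 100 = 0 gives z = ±10*I.
Upper half-plane: z = 10*I (a pole of order 2).

Write f(z) = g(z)/(z - 10*I)^2 with g(z) = z^2/(z + 10*I)^2. For a double pole, Res(f, z₀) = g'(z₀):
  g'(z) = 20*I*z/(z + 10*I)^3
  Res(f, 10*I) = g'(10*I) = -I/40

∫_{-∞}^{∞} f(x) dx = 2πi · (-I/40) = pi/20

Final answer: pi/20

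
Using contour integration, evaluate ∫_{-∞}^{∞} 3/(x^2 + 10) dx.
Let f(z) = 3/(z^2 + 10). The denominator has no real zeros and deg Q - deg P = 2 ≥ 2, so the integral of f over the upper semicircle |z| = R tends to 0 as R → ∞. Closing the contour in the upper half-plane,
  ∫_{-∞}^{∞} f(x) dx = 2πi · Σ Res(f, z_k)  over the poles with Im z_k > 0.

Zeros of the denominator: z^2 + 10 = 0 gives z = ±sqrt(10)*I.
Upper half-plane: z = sqrt(10)*I (simple).

Each pole is a simple zero of Q(z) = z^2 + 10, so Res(f, z₀) = P(z₀)/Q'(z₀) with P(z) = 3, Q'(z) = 2*z:
  Res(f, sqrt(10)*I) = (3)/(2*sqrt(10)*I) = -3*sqrt(10)*I/20

∫_{-∞}^{∞} f(x) dx = 2πi · (-3*sqrt(10)*I/20) = 3*sqrt(10)*pi/10

Final answer: 3*sqrt(10)*pi/10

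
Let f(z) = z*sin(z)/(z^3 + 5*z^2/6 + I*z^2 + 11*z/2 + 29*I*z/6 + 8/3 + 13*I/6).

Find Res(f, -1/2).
Write f(z) = P(z)/Q(z) with P(z) = z*sin(z) and Q(z) = z^3 + 5*z^2/6 + I*z^2 + 11*z/2 + 29*I*z/6 + 8/3 + 13*I/6.
The denominator factors as Q(z) = (z + 1 - 2*I)*(z - 2/3 + 3*I)*(z + 1/2), so z = -1/2 is a simple zero of Q and P is analytic there; z = -1/2 is therefore a simple pole and
  Res(f, z₀) = P(z₀)/Q'(z₀).

Q'(z) = 3*z^2 + 5*z/3 + 2*I*z + 11/2 + 29*I/6, so Q'(-1/2) = 65/12 + 23*I/6.
P(-1/2) = sin(1/2)/2.

Res(f, -1/2) = (sin(1/2)/2)/(65/12 + 23*I/6) = (390/6341 - 276*I/6341)*sin(1/2)

Final answer: (390/6341 - 276*I/6341)*sin(1/2)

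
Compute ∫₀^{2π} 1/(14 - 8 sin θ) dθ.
Call the integral J. The integrand is 2π-periodic and we integrate over a full period, so shifting θ does not change the value (θ → θ + π/2 turns sin θ into cos θ; θ → θ + π flips the sign of the trig term). Hence
  J = ∫₀^{2π} dθ/(14 + 8 cos θ).
Put z = e^{iθ}: then cos θ = (z + 1/z)/2, dθ = dz/(iz), and z runs once counterclockwise around |z| = 1:
  J = ∮_{|z|=1} 1/(14 + 8*(z + 1/z)/2) · dz/(iz) = (2/i) ∮_{|z|=1} dz/(8*z^2 + 28*z + 8).
The roots of 8*z^2 + 28*z + 8 are z = (-14 ± sqrt(14^2 - 8^2))/8, with sqrt(132) = 2*sqrt(33); their product is 1, so only z₊ = -7/4 + sqrt(33)/4 lies inside the unit circle (z₋ = -7/4 - sqrt(33)/4 lies outside).
z₊ is a simple zero of q(z) = 8*z^2 + 28*z + 8, so Res(1/q, z₊) = 1/q'(z₊) with q'(z) = 16*z + 28; and q'(z₊) = 8*(z₊ - z₋) = 4*sqrt(33).
Therefore J = (2/i) · 2πi · 1/(4*sqrt(33)) = 2*pi/(2*sqrt(33)) = sqrt(33)*pi/33

Final answer: sqrt(33)*pi/33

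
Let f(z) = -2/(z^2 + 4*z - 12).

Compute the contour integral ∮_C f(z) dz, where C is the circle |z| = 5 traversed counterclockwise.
By the residue theorem, ∮_C f(z) dz = 2πi · (sum of the residues of f at the poles inside |z| = 5).

The denominator factors as (z + 6)*(z - 2), so the singularities of f are simple poles at z = -6, z = 2.
  |-6|² = 36 > 25 = 5², so this pole is outside the contour.
  |2|² = 4 < 25 = 5², so this pole is inside the contour.

With P(z) = -2 and Q(z) = z^2 + 4*z - 12, each pole is simple, so Res(f, z₀) = P(z₀)/Q'(z₀) with Q'(z) = 2*z + 4.
  Res(f, 2) = P(2)/Q'(2) = (-2)/(8) = -1/4

∮_C f(z) dz = 2πi · (-1/4) = -I*pi/2

Final answer: -I*pi/2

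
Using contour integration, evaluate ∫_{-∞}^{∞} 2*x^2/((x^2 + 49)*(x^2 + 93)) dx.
pi*(-7 + sqrt(93))/22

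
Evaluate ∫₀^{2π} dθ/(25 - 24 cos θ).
Call the integral J. The integrand is 2π-periodic and we integrate over a full period, so shifting θ does not change the value (θ → θ + π flips the sign of the trig term). Hence
  J = ∫₀^{2π} dθ/(25 + 24 cos θ).
Put z = e^{iθ}: then cos θ = (z + 1/z)/2, dθ = dz/(iz), and z runs once counterclockwise around |z| = 1:
  J = ∮_{|z|=1} 1/(25 + 24*(z + 1/z)/2) · dz/(iz) = (2/i) ∮_{|z|=1} dz/(24*z^2 + 50*z + 24).
The roots of 24*z^2 + 50*z + 24 are z = (-25 ± sqrt(25^2 - 24^2))/24, with sqrt(49) = 7; their product is 1, so only z₊ = -3/4 lies inside the unit circle (z₋ = -4/3 lies outside).
z₊ is a simple zero of q(z) = 24*z^2 + 50*z + 24, so Res(1/q, z₊) = 1/q'(z₊) with q'(z) = 48*z + 50; and q'(z₊) = 24*(z₊ - z₋) = 14.
Therefore J = (2/i) · 2πi · 1/(14) = 2*pi/(7) = 2*pi/7

Final answer: 2*pi/7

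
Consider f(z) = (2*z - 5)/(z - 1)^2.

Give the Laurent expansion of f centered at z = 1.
-3/(z - 1)^2 + 2/(z - 1)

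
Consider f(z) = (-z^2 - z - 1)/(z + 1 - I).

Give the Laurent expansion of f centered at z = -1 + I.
Put w = z - (-1 + I), i.e. z = w - 1 + I. The denominator is w, so it suffices to rewrite the numerator in powers of w.

P(z) = -z^2 - z - 1
P(w - 1 + I) = I + (1 - 2*I)*w - w^2

Dividing each term by w:
  f = I/w + 1 - 2*I - w

Substituting back w = z + 1 - I:
  f(z) = I/(z + 1 - I) + 1 - 2*I - (z + 1 - I)

The series is finite because the numerator is a polynomial; the negative powers form the principal part, and the coefficient of 1/(z + 1 - I) gives Res(f, -1 + I) = I.

Final answer: I/(z + 1 - I) + 1 - 2*I - (z + 1 - I)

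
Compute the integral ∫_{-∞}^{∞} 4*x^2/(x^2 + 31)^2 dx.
Let f(z) = 4*z^2/(z^2 + 31)^2. The denominator has no real zeros and deg Q - deg P = 2 ≥ 2, so the integral of f over the upper semicircle |z| = R tends to 0 as R → ∞. Closing the contour in the upper half-plane,
  ∫_{-∞}^{∞} f(x) dx = 2πi · Σ Res(f, z_k)  over the poles with Im z_k > 0.

Zeros of the denominator: z^2 + 31 = 0 gives z = ±sqrt(31)*I.
Upper half-plane: z = sqrt(31)*I (a pole of order 2).

Write f(z) = g(z)/(z - sqrt(31)*I)^2 with g(z) = 4*z^2/(z + sqrt(31)*I)^2. For a double pole, Res(f, z₀) = g'(z₀):
  g'(z) = 8*sqrt(31)*I*z/(z + sqrt(31)*I)^3
  Res(f, sqrt(31)*I) = g'(sqrt(31)*I) = -sqrt(31)*I/31

∫_{-∞}^{∞} f(x) dx = 2πi · (-sqrt(31)*I/31) = 2*sqrt(31)*pi/31

Final answer: 2*sqrt(31)*pi/31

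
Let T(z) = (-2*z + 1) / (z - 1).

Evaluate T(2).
Substitute z = 2:
  numerator:   -2*(2) + 1 = -3
  denominator: (2) - 1 = 1
T(2) = (-3)/(1) = -3

Final answer: -3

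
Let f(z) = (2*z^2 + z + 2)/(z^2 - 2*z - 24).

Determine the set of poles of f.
The singularities of f are the zeros of the denominator. Factoring,
  z^2 - 2*z - 24 = (z - 6)*(z + 4)
so the candidates are z = 6, z = -4.

Check the numerator P(z) = 2*z^2 + z + 2 at each one:
  P(6) = 80 ≠ 0, so z = 6 is a (simple) pole.
  P(-4) = 30 ≠ 0, so z = -4 is a (simple) pole.

Poles of f: {-4, 6}

Final answer: {-4, 6}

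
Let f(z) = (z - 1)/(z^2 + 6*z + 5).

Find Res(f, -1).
-1/2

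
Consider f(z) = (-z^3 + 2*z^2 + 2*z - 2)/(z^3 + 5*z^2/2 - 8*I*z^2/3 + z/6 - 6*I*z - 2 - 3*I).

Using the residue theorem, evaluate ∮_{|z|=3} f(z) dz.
By the residue theorem, ∮_C f(z) dz = 2πi · (sum of the residues of f at the poles inside |z| = 3).

The denominator factors as (z - 2*I)*(z + 1 - 2*I/3)*(z + 3/2), so the singularities of f are simple poles at z = 2*I, z = -1 + 2*I/3, z = -3/2.
  |2*I|² = 4 < 9 = 3², so this pole is inside the contour.
  |-1 + 2*I/3|² = 13/9 < 9 = 3², so this pole is inside the contour.
  |-3/2|² = 9/4 < 9 = 3², so this pole is inside the contour.

With P(z) = -z^3 + 2*z^2 + 2*z - 2 and Q(z) = z^3 + 5*z^2/2 - 8*I*z^2/3 + z/6 - 6*I*z - 2 - 3*I, each pole is simple, so Res(f, z₀) = P(z₀)/Q'(z₀) with Q'(z) = 3*z^2 + 5*z - 16*I*z/3 + 1/6 - 6*I.
  Res(f, 2*I) = P(2*I)/Q'(2*I) = (-10 + 12*I)/(-7/6 + 4*I) = 2148/625 + 936*I/625
  Res(f, -1 + 2*I/3) = P(-1 + 2*I/3)/Q'(-1 + 2*I/3) = (-29/9 - 82*I/27)/(7/18 - 4*I/3) = 906/625 - 5324*I/1875
  Res(f, -3/2) = P(-3/2)/Q'(-3/2) = (23/8)/(-7/12 + 2*I) = -483/1250 - 828*I/625

Sum of residues inside C: 9/2 - 8*I/3
∮_C f(z) dz = 2πi · (9/2 - 8*I/3) = pi*(16/3 + 9*I)

Final answer: pi*(16/3 + 9*I)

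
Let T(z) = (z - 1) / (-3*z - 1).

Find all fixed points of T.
T(z) = z means z - 1 = z*(-3*z - 1), i.e.
  -3*z^2 - 2*z + 1 = 0.
Discriminant: (-2)^2 - 4*(-3)*(1) = 16, so the roots are real.
  z = (2 ± sqrt(16))/(2*(-3))
Fixed points: {-1, 1/3}

Final answer: {-1, 1/3}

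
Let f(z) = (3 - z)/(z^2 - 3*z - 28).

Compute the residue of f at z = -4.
-7/11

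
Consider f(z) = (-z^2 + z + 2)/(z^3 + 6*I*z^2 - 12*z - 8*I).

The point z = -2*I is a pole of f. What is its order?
Factor the denominator:
  z^3 + 6*I*z^2 - 12*z - 8*I = (z + 2*I)^3

The numerator P(z) = -z^2 + z + 2 has P(-2*I) = 6 - 2*I ≠ 0, so no factor of (z + 2*I) cancels.
Near z = -2*I we can therefore write f(z) = g(z)/(z + 2*I)^3 with g analytic at -2*I and g(-2*I) ≠ 0 (g is just the numerator).

Hence z = -2*I is a pole of order 3.

Final answer: 3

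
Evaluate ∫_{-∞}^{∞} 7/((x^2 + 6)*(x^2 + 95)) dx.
Let f(z) = 7/((z^2 + 6)*(z^2 + 95)). The denominator has no real zeros and deg Q - deg P = 4 ≥ 2, so the integral of f over the upper semicircle |z| = R tends to 0 as R → ∞. Closing the contour in the upper half-plane,
  ∫_{-∞}^{∞} f(x) dx = 2πi · Σ Res(f, z_k)  over the poles with Im z_k > 0.

Zeros of the denominator: z^2 + 6 = 0 gives z = ±sqrt(6)*I; z^2 + 95 = 0 gives z = ±sqrt(95)*I.
Upper half-plane: z = sqrt(6)*I, z = sqrt(95)*I (simple).

Each pole is a simple zero of Q(z) = z^4 + 101*z^2 + 570, so Res(f, z₀) = P(z₀)/Q'(z₀) with P(z) = 7, Q'(z) = 4*z^3 + 202*z:
  Res(f, sqrt(6)*I) = (7)/(178*sqrt(6)*I) = -7*sqrt(6)*I/1068
  Res(f, sqrt(95)*I) = (7)/(-178*sqrt(95)*I) = 7*sqrt(95)*I/16910

Sum of residues: 7*I*(-95*sqrt(6) + 6*sqrt(95))/101460
∫_{-∞}^{∞} f(x) dx = 2πi · (7*I*(-95*sqrt(6) + 6*sqrt(95))/101460) = 7*pi*(-6*sqrt(95) + 95*sqrt(6))/50730

Final answer: 7*pi*(-6*sqrt(95) + 95*sqrt(6))/50730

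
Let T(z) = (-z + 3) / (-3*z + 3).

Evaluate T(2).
Substitute z = 2:
  numerator:   -(2) + 3 = 1
  denominator: -3*(2) + 3 = -3
T(2) = (1)/(-3) = -1/3

Final answer: -1/3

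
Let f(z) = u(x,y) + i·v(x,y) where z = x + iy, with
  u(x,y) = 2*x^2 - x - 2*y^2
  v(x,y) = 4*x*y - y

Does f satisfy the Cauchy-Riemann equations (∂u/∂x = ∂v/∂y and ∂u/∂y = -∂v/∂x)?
∂u/∂x = 4*x - 1
∂v/∂y = 4*x - 1
∂u/∂y = -4*y
∂v/∂x = 4*y
∂u/∂x = ∂v/∂y and ∂u/∂y = -∂v/∂x hold identically; f is analytic.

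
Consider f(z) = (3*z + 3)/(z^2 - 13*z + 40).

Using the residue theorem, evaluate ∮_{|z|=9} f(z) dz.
By the residue theorem, ∮_C f(z) dz = 2πi · (sum of the residues of f at the poles inside |z| = 9).

The denominator factors as (z - 5)*(z - 8), so the singularities of f are simple poles at z = 5, z = 8.
  |5|² = 25 < 81 = 9², so this pole is inside the contour.
  |8|² = 64 < 81 = 9², so this pole is inside the contour.

With P(z) = 3*z + 3 and Q(z) = z^2 - 13*z + 40, each pole is simple, so Res(f, z₀) = P(z₀)/Q'(z₀) with Q'(z) = 2*z - 13.
  Res(f, 5) = P(5)/Q'(5) = (18)/(-3) = -6
  Res(f, 8) = P(8)/Q'(8) = (27)/(3) = 9

Sum of residues inside C: 3
∮_C f(z) dz = 2πi · (3) = 6*I*pi

Final answer: 6*I*pi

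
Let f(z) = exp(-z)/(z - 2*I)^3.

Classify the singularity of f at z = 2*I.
Write f(z) = g(z)/(z - 2*I)^3 with g(z) = exp(-z).
g is entire and g(2*I) = exp(-2*I) ≠ 0, so no factor of (z - 2*I) cancels: the Laurent expansion of f about z = 2*I starts at the power -3, i.e. lim_{z→z₀} (z - z₀)^3 f(z) = exp(-2*I) is finite and nonzero.
So z = 2*I is a pole of order 3.

Final answer: pole of order 3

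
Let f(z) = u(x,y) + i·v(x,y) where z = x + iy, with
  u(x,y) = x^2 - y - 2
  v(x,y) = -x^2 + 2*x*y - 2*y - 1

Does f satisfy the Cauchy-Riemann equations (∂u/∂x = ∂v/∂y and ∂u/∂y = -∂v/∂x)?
∂u/∂x = 2*x
∂v/∂y = 2*x - 2
∂u/∂y = -1
∂v/∂x = -2*x + 2*y
∂u/∂x ≠ ∂v/∂y and ∂u/∂y ≠ -∂v/∂x; the Cauchy-Riemann equations are not satisfied, so f is not analytic.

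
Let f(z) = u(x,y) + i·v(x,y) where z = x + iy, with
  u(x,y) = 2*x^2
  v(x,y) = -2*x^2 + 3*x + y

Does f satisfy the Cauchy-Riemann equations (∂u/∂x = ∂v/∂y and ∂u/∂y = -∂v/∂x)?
∂u/∂x = 4*x
∂v/∂y = 1
∂u/∂y = 0
∂v/∂x = 3 - 4*x
∂u/∂x ≠ ∂v/∂y and ∂u/∂y ≠ -∂v/∂x; the Cauchy-Riemann equations are not satisfied, so f is not analytic.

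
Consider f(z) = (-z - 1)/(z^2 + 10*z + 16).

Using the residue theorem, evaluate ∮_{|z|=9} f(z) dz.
By the residue theorem, ∮_C f(z) dz = 2πi · (sum of the residues of f at the poles inside |z| = 9).

The denominator factors as (z + 2)*(z + 8), so the singularities of f are simple poles at z = -2, z = -8.
  |-2|² = 4 < 81 = 9², so this pole is inside the contour.
  |-8|² = 64 < 81 = 9², so this pole is inside the contour.

With P(z) = -z - 1 and Q(z) = z^2 + 10*z + 16, each pole is simple, so Res(f, z₀) = P(z₀)/Q'(z₀) with Q'(z) = 2*z + 10.
  Res(f, -2) = P(-2)/Q'(-2) = (1)/(6) = 1/6
  Res(f, -8) = P(-8)/Q'(-8) = (7)/(-6) = -7/6

Sum of residues inside C: -1
∮_C f(z) dz = 2πi · (-1) = -2*I*pi

Final answer: -2*I*pi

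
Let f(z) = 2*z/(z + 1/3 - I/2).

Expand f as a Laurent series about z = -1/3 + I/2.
Put w = z - (-1/3 + I/2), i.e. z = w - 1/3 + I/2. The denominator is w, so it suffices to rewrite the numerator in powers of w.

P(z) = 2*z
P(w - 1/3 + I/2) = -2/3 + I + 2*w

Dividing each term by w:
  f = (-2/3 + I)/w + 2

Substituting back w = z + 1/3 - I/2:
  f(z) = (-2/3 + I)/(z + 1/3 - I/2) + 2

The series is finite because the numerator is a polynomial; the negative powers form the principal part, and the coefficient of 1/(z + 1/3 - I/2) gives Res(f, -1/3 + I/2) = -2/3 + I.

Final answer: (-2/3 + I)/(z + 1/3 - I/2) + 2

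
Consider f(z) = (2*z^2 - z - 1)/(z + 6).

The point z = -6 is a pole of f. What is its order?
Factor the denominator:
  z + 6 = (z + 6)

The numerator P(z) = 2*z^2 - z - 1 has P(-6) = 77 ≠ 0, so no factor of (z + 6) cancels.
Near z = -6 we can therefore write f(z) = g(z)/(z + 6) with g analytic at -6 and g(-6) ≠ 0 (g is just the numerator).

Hence z = -6 is a pole of order 1.

Final answer: 1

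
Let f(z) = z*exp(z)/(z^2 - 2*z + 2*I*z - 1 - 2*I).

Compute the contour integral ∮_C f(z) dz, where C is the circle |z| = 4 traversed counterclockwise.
-pi*exp(-I) + pi*(1 + 2*I)*exp(2 - I)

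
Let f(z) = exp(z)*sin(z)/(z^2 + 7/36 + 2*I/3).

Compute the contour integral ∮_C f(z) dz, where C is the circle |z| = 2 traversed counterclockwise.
By the residue theorem, ∮_C f(z) dz = 2πi · (sum of the residues of f at the poles inside |z| = 2).

The denominator factors as (z + 1/2 - 2*I/3)*(z - 1/2 + 2*I/3), so the singularities of f are simple poles at z = -1/2 + 2*I/3, z = 1/2 - 2*I/3.
  |-1/2 + 2*I/3|² = 25/36 < 4 = 2², so this pole is inside the contour.
  |1/2 - 2*I/3|² = 25/36 < 4 = 2², so this pole is inside the contour.

With P(z) = exp(z)*sin(z) and Q(z) = z^2 + 7/36 + 2*I/3, each pole is simple, so Res(f, z₀) = P(z₀)/Q'(z₀) with Q'(z) = 2*z.
  Res(f, -1/2 + 2*I/3) = P(-1/2 + 2*I/3)/Q'(-1/2 + 2*I/3) = (-exp(-1/2 + 2*I/3)*sin(1/2 - 2*I/3))/(-1 + 4*I/3) = (9/25 + 12*I/25)*exp(-1/2 + 2*I/3)*sin(1/2 - 2*I/3)
  Res(f, 1/2 - 2*I/3) = P(1/2 - 2*I/3)/Q'(1/2 - 2*I/3) = (exp(1/2 - 2*I/3)*sin(1/2 - 2*I/3))/(1 - 4*I/3) = (9/25 + 12*I/25)*exp(1/2 - 2*I/3)*sin(1/2 - 2*I/3)

Sum of residues inside C: (9/25 + 12*I/25)*exp(1/2 - 2*I/3)*sin(1/2 - 2*I/3) + (9/25 + 12*I/25)*exp(-1/2 + 2*I/3)*sin(1/2 - 2*I/3)
∮_C f(z) dz = 2πi · ((9/25 + 12*I/25)*exp(1/2 - 2*I/3)*sin(1/2 - 2*I/3) + (9/25 + 12*I/25)*exp(-1/2 + 2*I/3)*sin(1/2 - 2*I/3)) = pi*(-24/25 + 18*I/25)*exp(-1/2 + 2*I/3)*sin(1/2 - 2*I/3) + pi*(-24/25 + 18*I/25)*exp(1/2 - 2*I/3)*sin(1/2 - 2*I/3)

Final answer: pi*(-24/25 + 18*I/25)*exp(-1/2 + 2*I/3)*sin(1/2 - 2*I/3) + pi*(-24/25 + 18*I/25)*exp(1/2 - 2*I/3)*sin(1/2 - 2*I/3)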